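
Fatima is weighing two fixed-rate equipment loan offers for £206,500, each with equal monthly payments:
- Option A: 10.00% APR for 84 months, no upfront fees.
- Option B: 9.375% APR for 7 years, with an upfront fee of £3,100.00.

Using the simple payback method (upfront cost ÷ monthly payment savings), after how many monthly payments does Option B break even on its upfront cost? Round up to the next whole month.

Option A: at 10.00% the monthly rate is 0.0083333, so the payment is 206,500 × 0.0083333 / (1 − 1.0083333^−84) = £3,428.14.
Option B: monthly rate = 9.375%/12 = 0.0078125; payment = 206,500 × 0.0078125 / (1 − (1+0.0078125)^−84) = £3,361.83.
Monthly savings = £3,428.14 − £3,361.83 = £66.31.
Break-even = £3,100.00 / £66.31 = 46.75 → 47 months.

47 months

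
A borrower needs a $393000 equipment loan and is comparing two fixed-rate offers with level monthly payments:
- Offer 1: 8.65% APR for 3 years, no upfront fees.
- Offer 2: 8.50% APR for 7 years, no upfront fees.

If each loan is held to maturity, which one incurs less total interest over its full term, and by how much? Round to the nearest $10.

Offer 1 by $75,190

Offer 1: monthly rate = 8.65%/12 = 0.0072083; payment = 393,000 × 0.0072083 / (1 − (1+0.0072083)^−36) = $12,433.38.
Total interest on Offer 1 = 36 × $12,433.38 − $393,000 = $54,601.68.
Offer 2: at 8.50% the monthly rate is 0.0070833, so the payment is 393,000 × 0.0070833 / (1 − 1.0070833^−84) = $6,223.74.
Total interest on Offer 2 = 84 × $6,223.74 − $393,000 = $129,794.16.
Offer 1 is lower by $75,192.48.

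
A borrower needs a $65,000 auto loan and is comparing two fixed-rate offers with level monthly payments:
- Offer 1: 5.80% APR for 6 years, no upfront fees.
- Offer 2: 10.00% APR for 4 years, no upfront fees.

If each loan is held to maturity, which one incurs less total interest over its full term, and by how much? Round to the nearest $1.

Offer 1: monthly rate = 5.8%/12 = 0.0048333; payment = 65,000 × 0.0048333 / (1 − (1+0.0048333)^−72) = $1,071.11.
Total interest on Offer 1 = 72 × $1,071.11 − $65,000 = $12,119.92.
Offer 2: at 10.00% the monthly rate is 0.0083333, so the payment is 65,000 × 0.0083333 / (1 − 1.0083333^−48) = $1,648.57.
Total interest on Offer 2 = 48 × $1,648.57 − $65,000 = $14,131.36.
Offer 1 is lower by $2,011.44.

Offer 1 by $2,011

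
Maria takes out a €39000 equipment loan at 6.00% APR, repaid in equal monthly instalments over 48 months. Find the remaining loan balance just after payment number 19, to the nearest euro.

With monthly rate i = 6%/12 = 0.0050000, the balance after k of n payments is P · [(1+i)^n − (1+i)^k] / [(1+i)^n − 1].
(1+0.0050000)^48 = 1.27048916 and (1+0.0050000)^19 = 1.09939858, so the balance is 39,000 × (1.27048916 − 1.09939858) / (1.27048916 − 1) = €24,668.39.

€24,668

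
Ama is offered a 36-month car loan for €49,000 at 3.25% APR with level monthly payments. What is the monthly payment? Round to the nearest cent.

€1,430.38

Monthly rate = 3.25%/12 = 0.0027083; payment = 49,000 × 0.0027083 / (1 − (1+0.0027083)^−36) = €1,430.38.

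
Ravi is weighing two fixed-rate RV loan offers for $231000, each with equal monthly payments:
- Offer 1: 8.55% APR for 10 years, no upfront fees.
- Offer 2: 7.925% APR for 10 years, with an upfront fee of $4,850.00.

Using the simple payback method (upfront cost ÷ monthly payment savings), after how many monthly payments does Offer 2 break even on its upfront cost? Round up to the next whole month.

64 months

Offer 1: monthly rate = 8.55%/12 = 0.0071250; payment = 231,000 × 0.0071250 / (1 − (1+0.0071250)^−120) = $2,870.25.
Offer 2: at 7.925% the monthly rate is 0.0066042, so the payment is 231,000 × 0.0066042 / (1 − 1.0066042^−120) = $2,793.52.
Monthly savings = $2,870.25 − $2,793.52 = $76.73.
Break-even = $4,850.00 / $76.73 = 63.21 → 64 months.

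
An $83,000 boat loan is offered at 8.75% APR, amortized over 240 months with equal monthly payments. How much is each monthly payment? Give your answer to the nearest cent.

At 8.75% the monthly rate is 0.0072917, so the payment is 83,000 × 0.0072917 / (1 − 1.0072917^−240) = $733.48.

$733.48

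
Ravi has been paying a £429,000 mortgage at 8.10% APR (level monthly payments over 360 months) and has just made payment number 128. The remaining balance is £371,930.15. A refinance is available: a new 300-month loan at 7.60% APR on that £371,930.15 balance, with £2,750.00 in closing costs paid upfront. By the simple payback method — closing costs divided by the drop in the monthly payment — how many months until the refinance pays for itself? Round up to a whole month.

Current payment = 429,000 × 8.1%/12 / (1 − (1+0.0067500)^−360) = £3,177.81.
Refinanced payment = 371,930.15 × 0.0063333 / (1 − (1+0.0063333)^−300) = £2,772.77.
Monthly savings = £3,177.81 − £2,772.77 = £405.04.
Break-even = £2,750.00 / £405.04 = 6.79 → 7 months.

7 months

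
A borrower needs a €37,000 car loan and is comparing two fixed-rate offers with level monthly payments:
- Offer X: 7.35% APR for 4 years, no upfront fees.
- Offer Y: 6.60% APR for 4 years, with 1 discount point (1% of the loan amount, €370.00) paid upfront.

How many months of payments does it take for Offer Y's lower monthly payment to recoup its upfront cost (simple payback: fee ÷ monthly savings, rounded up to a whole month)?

Offer X: at 7.35% the monthly rate is 0.0061250, so the payment is 37,000 × 0.0061250 / (1 − 1.0061250^−48) = €892.03.
Offer Y: at 6.60% the monthly rate is 0.0055000, so the payment is 37,000 × 0.0055000 / (1 − 1.0055000^−48) = €879.16.
Monthly savings = €892.03 − €879.16 = €12.87.
Break-even = €370.00 / €12.87 = 28.75 → 29 months.

29 months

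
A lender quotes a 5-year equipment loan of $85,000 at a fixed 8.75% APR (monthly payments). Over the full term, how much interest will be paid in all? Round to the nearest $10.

Monthly rate = 8.75%/12 = 0.0072917; payment = 85,000 × 0.0072917 / (1 − (1+0.0072917)^−60) = $1,754.16.
Total paid = 60 × $1,754.16 = $105,249.60; interest = $105,249.60 − $85,000 = $20,249.60.

$20,250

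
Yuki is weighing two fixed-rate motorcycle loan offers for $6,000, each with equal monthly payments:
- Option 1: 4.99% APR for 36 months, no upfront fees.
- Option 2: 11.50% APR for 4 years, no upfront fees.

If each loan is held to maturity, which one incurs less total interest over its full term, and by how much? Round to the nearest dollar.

Option 1 by $1,041

Option 1: at 4.99% the monthly rate is 0.0041583, so the payment is 6,000 × 0.0041583 / (1 − 1.0041583^−36) = $179.80.
Total interest on Option 1 = 36 × $179.80 − $6,000 = $472.80.
Option 2: monthly rate = 11.5%/12 = 0.0095833; payment = 6,000 × 0.0095833 / (1 − (1+0.0095833)^−48) = $156.53.
Total interest on Option 2 = 48 × $156.53 − $6,000 = $1,513.44.
Option 1 is lower by $1,040.64.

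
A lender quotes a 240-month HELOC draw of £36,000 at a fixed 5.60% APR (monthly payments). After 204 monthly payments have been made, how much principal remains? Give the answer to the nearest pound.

With monthly rate i = 5.6%/12 = 0.0046667, the balance after k of n payments is P · [(1+i)^n − (1+i)^k] / [(1+i)^n − 1].
(1+0.0046667)^240 = 3.05687994 and (1+0.0046667)^204 = 2.58515522, so the balance is 36,000 × (3.05687994 − 2.58515522) / (3.05687994 − 1) = £8,256.24.

£8,256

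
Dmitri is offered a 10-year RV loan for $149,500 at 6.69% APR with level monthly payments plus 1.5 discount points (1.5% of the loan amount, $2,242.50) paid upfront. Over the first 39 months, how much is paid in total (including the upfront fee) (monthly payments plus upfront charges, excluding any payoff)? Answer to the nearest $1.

$69,012

At 6.69% the monthly rate is 0.0055750, so the payment is 149,500 × 0.0055750 / (1 − 1.0055750^−120) = $1,712.03.
Total outlay = 39 × $1,712.03 + $2,242.50 = $69,011.67.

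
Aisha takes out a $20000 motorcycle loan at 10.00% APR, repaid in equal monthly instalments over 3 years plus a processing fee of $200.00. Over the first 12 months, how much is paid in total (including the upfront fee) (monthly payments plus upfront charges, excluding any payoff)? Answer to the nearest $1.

Monthly rate = 10%/12 = 0.0083333; payment = 20,000 × 0.0083333 / (1 − (1+0.0083333)^−36) = $645.34.
Total outlay = 12 × $645.34 + $200.00 = $7,944.08.

$7,944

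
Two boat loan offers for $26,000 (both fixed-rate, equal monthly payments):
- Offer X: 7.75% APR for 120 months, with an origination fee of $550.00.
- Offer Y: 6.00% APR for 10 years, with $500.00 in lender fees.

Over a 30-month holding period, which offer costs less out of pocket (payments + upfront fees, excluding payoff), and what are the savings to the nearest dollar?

Offer X: monthly rate = 7.75%/12 = 0.0064583; payment = 26,000 × 0.0064583 / (1 − (1+0.0064583)^−120) = $312.03.
Offer Y: at 6.00% the monthly rate is 0.0050000, so the payment is 26,000 × 0.0050000 / (1 − 1.0050000^−120) = $288.65.
Over 30 months: Offer X costs 30 × $312.03 + $550.00 = $9,910.90; Offer Y costs 30 × $288.65 + $500.00 = $9,159.50.
Offer Y is cheaper by $9,910.90 − $9,159.50 = $751.40.

Offer Y by $751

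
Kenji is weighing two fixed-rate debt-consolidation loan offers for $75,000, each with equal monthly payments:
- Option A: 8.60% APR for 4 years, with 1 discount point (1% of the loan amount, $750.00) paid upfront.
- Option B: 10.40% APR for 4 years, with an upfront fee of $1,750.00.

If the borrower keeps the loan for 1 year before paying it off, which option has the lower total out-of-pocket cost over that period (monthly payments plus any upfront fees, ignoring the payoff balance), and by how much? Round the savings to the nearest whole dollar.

Option A: monthly rate = 8.6%/12 = 0.0071667; payment = 75,000 × 0.0071667 / (1 − (1+0.0071667)^−48) = $1,852.17.
Option B: at 10.40% the monthly rate is 0.0086667, so the payment is 75,000 × 0.0086667 / (1 − 1.0086667^−48) = $1,916.63.
Over 12 months: Option A costs 12 × $1,852.17 + $750.00 = $22,976.04; Option B costs 12 × $1,916.63 + $1,750.00 = $24,749.56.
Option A is cheaper by $24,749.56 − $22,976.04 = $1,773.52.

Option A by $1,774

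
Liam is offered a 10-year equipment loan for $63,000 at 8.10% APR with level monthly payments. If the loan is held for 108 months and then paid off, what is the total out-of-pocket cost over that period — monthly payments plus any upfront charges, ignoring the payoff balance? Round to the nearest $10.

$82,910

At 8.10% the monthly rate is 0.0067500, so the payment is 63,000 × 0.0067500 / (1 − 1.0067500^−120) = $767.70.
Total outlay = 108 × $767.70 = $82,911.60.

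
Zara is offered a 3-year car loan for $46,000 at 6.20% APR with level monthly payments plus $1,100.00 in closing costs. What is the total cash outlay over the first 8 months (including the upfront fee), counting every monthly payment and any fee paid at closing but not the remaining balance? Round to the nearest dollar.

$12,329

Monthly rate = 6.2%/12 = 0.0051667; payment = 46,000 × 0.0051667 / (1 − (1+0.0051667)^−36) = $1,403.58.
Total outlay = 8 × $1,403.58 + $1,100.00 = $12,328.64.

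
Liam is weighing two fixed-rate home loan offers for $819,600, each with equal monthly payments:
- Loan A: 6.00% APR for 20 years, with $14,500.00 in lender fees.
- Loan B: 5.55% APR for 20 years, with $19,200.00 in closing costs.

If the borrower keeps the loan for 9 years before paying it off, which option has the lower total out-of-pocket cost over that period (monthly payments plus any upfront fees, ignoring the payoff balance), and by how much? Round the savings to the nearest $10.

Loan A: monthly rate = 6%/12 = 0.0050000; payment = 819,600 × 0.0050000 / (1 − (1+0.0050000)^−240) = $5,871.87.
Loan B: at 5.55% the monthly rate is 0.0046250, so the payment is 819,600 × 0.0046250 / (1 − 1.0046250^−240) = $5,661.09.
Over 108 months: Loan A costs 108 × $5,871.87 + $14,500.00 = $648,661.96; Loan B costs 108 × $5,661.09 + $19,200.00 = $630,597.72.
Loan B is cheaper by $648,661.96 − $630,597.72 = $18,064.24.

Loan B by $18,060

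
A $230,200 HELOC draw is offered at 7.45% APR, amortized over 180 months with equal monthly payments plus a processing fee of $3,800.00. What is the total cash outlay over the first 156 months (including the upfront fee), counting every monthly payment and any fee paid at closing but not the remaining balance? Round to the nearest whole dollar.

Monthly rate = 7.45%/12 = 0.0062083; payment = 230,200 × 0.0062083 / (1 − (1+0.0062083)^−180) = $2,127.45.
Total outlay = 156 × $2,127.45 + $3,800.00 = $335,682.20.

$335,682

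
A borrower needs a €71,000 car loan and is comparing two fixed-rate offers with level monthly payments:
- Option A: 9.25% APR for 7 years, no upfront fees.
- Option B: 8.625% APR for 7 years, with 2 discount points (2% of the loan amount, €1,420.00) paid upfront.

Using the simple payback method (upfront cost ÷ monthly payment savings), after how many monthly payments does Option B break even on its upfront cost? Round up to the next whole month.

Option A: at 9.25% the monthly rate is 0.0077083, so the payment is 71,000 × 0.0077083 / (1 − 1.0077083^−84) = €1,151.35.
Option B: at 8.625% the monthly rate is 0.0071875, so the payment is 71,000 × 0.0071875 / (1 − 1.0071875^−84) = €1,128.86.
Monthly savings = €1,151.35 − €1,128.86 = €22.49.
Break-even = €1,420.00 / €22.49 = 63.14 → 64 months.

64 months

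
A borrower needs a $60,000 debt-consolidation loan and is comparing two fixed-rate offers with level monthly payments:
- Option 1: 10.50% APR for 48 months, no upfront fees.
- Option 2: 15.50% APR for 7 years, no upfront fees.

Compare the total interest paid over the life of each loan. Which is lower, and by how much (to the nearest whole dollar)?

Option 1: at 10.50% the monthly rate is 0.0087500, so the payment is 60,000 × 0.0087500 / (1 − 1.0087500^−48) = $1,536.20.
Total interest on Option 1 = 48 × $1,536.20 − $60,000 = $13,737.60.
Option 2: at 15.50% the monthly rate is 0.0129167, so the payment is 60,000 × 0.0129167 / (1 − 1.0129167^−84) = $1,174.70.
Total interest on Option 2 = 84 × $1,174.70 − $60,000 = $38,674.80.
Option 1 is lower by $24,937.20.

Option 1 by $24,937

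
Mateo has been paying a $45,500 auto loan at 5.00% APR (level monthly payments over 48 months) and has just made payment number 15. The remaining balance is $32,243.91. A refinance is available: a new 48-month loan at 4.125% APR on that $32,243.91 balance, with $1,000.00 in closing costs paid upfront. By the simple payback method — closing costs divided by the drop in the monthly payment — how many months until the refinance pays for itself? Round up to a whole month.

Current payment = 45,500 × 5%/12 / (1 − (1+0.0041667)^−48) = $1,047.83.
Refinanced payment = 32,243.91 × 0.0034375 / (1 − (1+0.0034375)^−48) = $729.84.
Monthly savings = $1,047.83 − $729.84 = $317.99.
Break-even = $1,000.00 / $317.99 = 3.14 → 4 months.

4 months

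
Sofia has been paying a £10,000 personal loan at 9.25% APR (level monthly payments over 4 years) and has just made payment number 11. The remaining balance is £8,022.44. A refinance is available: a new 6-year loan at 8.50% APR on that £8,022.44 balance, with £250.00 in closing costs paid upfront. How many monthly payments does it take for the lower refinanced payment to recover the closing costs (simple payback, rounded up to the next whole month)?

3 months

Current payment = 10,000 × 9.25%/12 / (1 − (1+0.0077083)^−48) = £250.04.
Refinanced payment = 8,022.44 × 0.0070833 / (1 − (1+0.0070833)^−72) = £142.63.
Monthly savings = £250.04 − £142.63 = £107.41.
Break-even = £250.00 / £107.41 = 2.33 → 3 months.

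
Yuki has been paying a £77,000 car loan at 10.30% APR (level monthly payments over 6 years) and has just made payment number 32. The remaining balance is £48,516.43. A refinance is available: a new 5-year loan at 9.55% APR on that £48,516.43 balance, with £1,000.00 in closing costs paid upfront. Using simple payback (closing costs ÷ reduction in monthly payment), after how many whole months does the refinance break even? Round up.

3 months

Current payment = 77,000 × 10.3%/12 / (1 − (1+0.0085833)^−72) = £1,438.17.
Refinanced payment = 48,516.43 × 0.0079583 / (1 − (1+0.0079583)^−60) = £1,020.12.
Monthly savings = £1,438.17 − £1,020.12 = £418.05.
Break-even = £1,000.00 / £418.05 = 2.39 → 3 months.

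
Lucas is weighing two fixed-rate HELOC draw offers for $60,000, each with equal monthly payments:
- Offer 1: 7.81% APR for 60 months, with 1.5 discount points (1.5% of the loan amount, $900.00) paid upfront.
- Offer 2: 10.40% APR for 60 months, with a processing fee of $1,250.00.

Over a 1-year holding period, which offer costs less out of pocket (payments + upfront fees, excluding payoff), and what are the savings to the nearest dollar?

Offer 1: monthly rate = 7.81%/12 = 0.0065083; payment = 60,000 × 0.0065083 / (1 − (1+0.0065083)^−60) = $1,211.14.
Offer 2: at 10.40% the monthly rate is 0.0086667, so the payment is 60,000 × 0.0086667 / (1 − 1.0086667^−60) = $1,286.66.
Over 12 months: Offer 1 costs 12 × $1,211.14 + $900.00 = $15,433.68; Offer 2 costs 12 × $1,286.66 + $1,250.00 = $16,689.92.
Offer 1 is cheaper by $16,689.92 − $15,433.68 = $1,256.24.

Offer 1 by $1,256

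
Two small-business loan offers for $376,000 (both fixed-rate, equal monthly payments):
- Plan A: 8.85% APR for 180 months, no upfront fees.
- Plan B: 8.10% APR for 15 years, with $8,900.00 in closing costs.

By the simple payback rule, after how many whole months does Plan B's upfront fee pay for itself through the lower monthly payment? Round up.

54 months

Plan A: monthly rate = 8.85%/12 = 0.0073750; payment = 376,000 × 0.0073750 / (1 − (1+0.0073750)^−180) = $3,780.16.
Plan B: at 8.10% the monthly rate is 0.0067500, so the payment is 376,000 × 0.0067500 / (1 − 1.0067500^−180) = $3,614.99.
Monthly savings = $3,780.16 − $3,614.99 = $165.17.
Break-even = $8,900.00 / $165.17 = 53.88 → 54 months.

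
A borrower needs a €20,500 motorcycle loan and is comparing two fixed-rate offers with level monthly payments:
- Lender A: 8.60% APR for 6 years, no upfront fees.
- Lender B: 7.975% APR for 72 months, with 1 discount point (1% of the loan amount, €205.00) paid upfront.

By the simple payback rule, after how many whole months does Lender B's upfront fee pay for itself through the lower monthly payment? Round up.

Lender A: monthly rate = 8.6%/12 = 0.0071667; payment = 20,500 × 0.0071667 / (1 − (1+0.0071667)^−72) = €365.47.
Lender B: monthly rate = 7.975%/12 = 0.0066458; payment = 20,500 × 0.0066458 / (1 − (1+0.0066458)^−72) = €359.18.
Monthly savings = €365.47 − €359.18 = €6.29.
Break-even = €205.00 / €6.29 = 32.59 → 33 months.

33 months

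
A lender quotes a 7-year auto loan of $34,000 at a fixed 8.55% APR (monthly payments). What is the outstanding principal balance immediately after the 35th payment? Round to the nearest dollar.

$22,240

With monthly rate i = 8.55%/12 = 0.0071250, the balance after k of n payments is P · [(1+i)^n − (1+i)^k] / [(1+i)^n − 1].
(1+0.0071250)^84 = 1.81553087 and (1+0.0071250)^35 = 1.28208903, so the balance is 34,000 × (1.81553087 − 1.28208903) / (1.81553087 − 1) = $22,239.53.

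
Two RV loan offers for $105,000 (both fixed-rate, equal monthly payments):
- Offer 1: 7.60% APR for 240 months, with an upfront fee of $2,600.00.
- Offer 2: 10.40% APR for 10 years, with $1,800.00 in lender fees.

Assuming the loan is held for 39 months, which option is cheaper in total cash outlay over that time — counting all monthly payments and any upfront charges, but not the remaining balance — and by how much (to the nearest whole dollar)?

Offer 1: monthly rate = 7.6%/12 = 0.0063333; payment = 105,000 × 0.0063333 / (1 − (1+0.0063333)^−240) = $852.30.
Offer 2: at 10.40% the monthly rate is 0.0086667, so the payment is 105,000 × 0.0086667 / (1 − 1.0086667^−120) = $1,410.94.
Over 39 months: Offer 1 costs 39 × $852.30 + $2,600.00 = $35,839.70; Offer 2 costs 39 × $1,410.94 + $1,800.00 = $56,826.66.
Offer 1 is cheaper by $56,826.66 − $35,839.70 = $20,986.96.

Offer 1 by $20,987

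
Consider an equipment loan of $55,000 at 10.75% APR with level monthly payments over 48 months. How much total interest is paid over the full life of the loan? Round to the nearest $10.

At 10.75% the monthly rate is 0.0089583, so the payment is 55,000 × 0.0089583 / (1 − 1.0089583^−48) = $1,414.84.
Total paid = 48 × $1,414.84 = $67,912.32; interest = $67,912.32 − $55,000 = $12,912.32.

$12,910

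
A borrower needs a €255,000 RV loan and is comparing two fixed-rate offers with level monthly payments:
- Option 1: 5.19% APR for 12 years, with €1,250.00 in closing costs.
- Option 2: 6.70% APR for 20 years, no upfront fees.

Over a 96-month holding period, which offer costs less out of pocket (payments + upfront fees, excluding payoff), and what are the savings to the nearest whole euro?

Option 2 by €44,593

Option 1: monthly rate = 5.19%/12 = 0.0043250; payment = 255,000 × 0.0043250 / (1 − (1+0.0043250)^−144) = €2,382.85.
Option 2: at 6.70% the monthly rate is 0.0055833, so the payment is 255,000 × 0.0055833 / (1 − 1.0055833^−240) = €1,931.36.
Over 96 months: Option 1 costs 96 × €2,382.85 + €1,250.00 = €230,003.60; Option 2 costs 96 × €1,931.36 = €185,410.56.
Option 2 is cheaper by €230,003.60 − €185,410.56 = €44,593.04.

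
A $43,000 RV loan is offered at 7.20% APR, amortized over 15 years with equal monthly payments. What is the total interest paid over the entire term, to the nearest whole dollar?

Monthly rate = 7.2%/12 = 0.0060000; payment = 43,000 × 0.0060000 / (1 − (1+0.0060000)^−180) = $391.32.
Total paid = 180 × $391.32 = $70,437.60; interest = $70,437.60 − $43,000 = $27,437.60.

$27,438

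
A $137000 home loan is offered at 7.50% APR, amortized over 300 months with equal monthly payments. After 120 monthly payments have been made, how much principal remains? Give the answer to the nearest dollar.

$109,213

With monthly rate i = 7.5%/12 = 0.0062500, the balance after k of n payments is P · [(1+i)^n − (1+i)^k] / [(1+i)^n − 1].
(1+0.0062500)^300 = 6.48288045 and (1+0.0062500)^120 = 2.11206464, so the balance is 137,000 × (6.48288045 − 2.11206464) / (6.48288045 − 1) = $109,212.99.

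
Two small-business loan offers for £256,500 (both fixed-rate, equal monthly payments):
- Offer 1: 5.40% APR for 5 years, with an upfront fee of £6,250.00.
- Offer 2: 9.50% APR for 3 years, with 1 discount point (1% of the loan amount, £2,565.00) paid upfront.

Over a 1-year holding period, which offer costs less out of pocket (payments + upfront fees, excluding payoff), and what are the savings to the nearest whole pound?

Offer 1 by £36,261

Offer 1: monthly rate = 5.4%/12 = 0.0045000; payment = 256,500 × 0.0045000 / (1 − (1+0.0045000)^−60) = £4,887.62.
Offer 2: at 9.50% the monthly rate is 0.0079167, so the payment is 256,500 × 0.0079167 / (1 − 1.0079167^−36) = £8,216.45.
Over 12 months: Offer 1 costs 12 × £4,887.62 + £6,250.00 = £64,901.44; Offer 2 costs 12 × £8,216.45 + £2,565.00 = £101,162.40.
Offer 1 is cheaper by £101,162.40 − £64,901.44 = £36,260.96.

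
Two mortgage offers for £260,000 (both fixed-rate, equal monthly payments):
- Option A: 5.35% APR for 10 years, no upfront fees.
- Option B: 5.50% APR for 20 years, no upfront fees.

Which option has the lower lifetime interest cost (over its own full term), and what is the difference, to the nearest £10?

Option A: at 5.35% the monthly rate is 0.0044583, so the payment is 260,000 × 0.0044583 / (1 − 1.0044583^−120) = £2,802.40.
Total interest on Option A = 120 × £2,802.40 − £260,000 = £76,288.00.
Option B: monthly rate = 5.5%/12 = 0.0045833; payment = 260,000 × 0.0045833 / (1 − (1+0.0045833)^−240) = £1,788.51.
Total interest on Option B = 240 × £1,788.51 − £260,000 = £169,242.40.
Option A is lower by £92,954.40.

Option A by £92,950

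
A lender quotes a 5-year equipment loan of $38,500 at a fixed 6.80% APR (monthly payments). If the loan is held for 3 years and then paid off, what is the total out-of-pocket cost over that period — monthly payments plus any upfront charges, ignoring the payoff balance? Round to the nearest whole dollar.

At 6.80% the monthly rate is 0.0056667, so the payment is 38,500 × 0.0056667 / (1 − 1.0056667^−60) = $758.72.
Total outlay = 36 × $758.72 = $27,313.92.

$27,314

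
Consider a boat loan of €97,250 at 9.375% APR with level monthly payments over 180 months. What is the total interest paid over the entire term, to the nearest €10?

Monthly rate = 9.375%/12 = 0.0078125; payment = 97,250 × 0.0078125 / (1 − (1+0.0078125)^−180) = €1,008.19.
Total paid = 180 × €1,008.19 = €181,474.20; interest = €181,474.20 − €97,250 = €84,224.20.

€84,220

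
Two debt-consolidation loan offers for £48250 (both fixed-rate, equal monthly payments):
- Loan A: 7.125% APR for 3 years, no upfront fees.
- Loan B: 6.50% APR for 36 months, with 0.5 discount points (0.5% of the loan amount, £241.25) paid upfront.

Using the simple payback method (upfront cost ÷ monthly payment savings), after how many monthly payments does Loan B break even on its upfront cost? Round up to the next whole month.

18 months

Loan A: at 7.125% the monthly rate is 0.0059375, so the payment is 48,250 × 0.0059375 / (1 − 1.0059375^−36) = £1,492.58.
Loan B: monthly rate = 6.5%/12 = 0.0054167; payment = 48,250 × 0.0054167 / (1 − (1+0.0054167)^−36) = £1,478.81.
Monthly savings = £1,492.58 − £1,478.81 = £13.77.
Break-even = £241.25 / £13.77 = 17.52 → 18 months.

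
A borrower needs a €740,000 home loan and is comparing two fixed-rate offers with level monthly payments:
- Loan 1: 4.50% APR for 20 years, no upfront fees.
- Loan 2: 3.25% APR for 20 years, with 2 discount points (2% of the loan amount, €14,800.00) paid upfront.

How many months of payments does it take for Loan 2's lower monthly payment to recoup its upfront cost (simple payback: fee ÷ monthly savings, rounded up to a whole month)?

31 months

Loan 1: monthly rate = 4.5%/12 = 0.0037500; payment = 740,000 × 0.0037500 / (1 − (1+0.0037500)^−240) = €4,681.61.
Loan 2: monthly rate = 3.25%/12 = 0.0027083; payment = 740,000 × 0.0027083 / (1 − (1+0.0027083)^−240) = €4,197.25.
Monthly savings = €4,681.61 − €4,197.25 = €484.36.
Break-even = €14,800.00 / €484.36 = 30.56 → 31 months.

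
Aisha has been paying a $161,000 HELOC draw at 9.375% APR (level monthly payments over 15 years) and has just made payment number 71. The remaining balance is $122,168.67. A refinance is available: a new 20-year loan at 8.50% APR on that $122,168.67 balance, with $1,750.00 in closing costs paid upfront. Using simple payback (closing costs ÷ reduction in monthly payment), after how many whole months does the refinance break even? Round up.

3 months

Current payment = 161,000 × 9.375%/12 / (1 − (1+0.0078125)^−180) = $1,669.08.
Refinanced payment = 122,168.67 × 0.0070833 / (1 − (1+0.0070833)^−240) = $1,060.21.
Monthly savings = $1,669.08 − $1,060.21 = $608.87.
Break-even = $1,750.00 / $608.87 = 2.87 → 3 months.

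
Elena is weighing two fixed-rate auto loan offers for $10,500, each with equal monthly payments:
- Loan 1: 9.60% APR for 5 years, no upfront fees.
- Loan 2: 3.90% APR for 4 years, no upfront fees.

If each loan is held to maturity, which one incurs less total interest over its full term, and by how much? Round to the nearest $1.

Loan 2 by $1,905

Loan 1: at 9.60% the monthly rate is 0.0080000, so the payment is 10,500 × 0.0080000 / (1 − 1.0080000^−60) = $221.03.
Total interest on Loan 1 = 60 × $221.03 − $10,500 = $2,761.80.
Loan 2: monthly rate = 3.9%/12 = 0.0032500; payment = 10,500 × 0.0032500 / (1 − (1+0.0032500)^−48) = $236.61.
Total interest on Loan 2 = 48 × $236.61 − $10,500 = $857.28.
Loan 2 is lower by $1,904.52.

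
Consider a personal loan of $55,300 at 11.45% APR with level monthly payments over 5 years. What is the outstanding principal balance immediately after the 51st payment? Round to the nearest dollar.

$10,429

With monthly rate i = 11.45%/12 = 0.0095417, the balance after k of n payments is P · [(1+i)^n − (1+i)^k] / [(1+i)^n − 1].
(1+0.0095417)^60 = 1.76788859 and (1+0.0095417)^51 = 1.62306779, so the balance is 55,300 × (1.76788859 − 1.62306779) / (1.76788859 − 1) = $10,429.36.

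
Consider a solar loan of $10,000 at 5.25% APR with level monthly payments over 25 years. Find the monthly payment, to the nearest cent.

Monthly rate = 5.25%/12 = 0.0043750; payment = 10,000 × 0.0043750 / (1 − (1+0.0043750)^−300) = $59.92.

$59.92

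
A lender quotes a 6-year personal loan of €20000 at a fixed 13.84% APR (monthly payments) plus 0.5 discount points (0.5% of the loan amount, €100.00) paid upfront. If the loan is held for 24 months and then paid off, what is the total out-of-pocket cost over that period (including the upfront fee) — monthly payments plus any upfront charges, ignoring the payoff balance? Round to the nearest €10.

€9,950

At 13.84% the monthly rate is 0.0115333, so the payment is 20,000 × 0.0115333 / (1 − 1.0115333^−72) = €410.40.
Total outlay = 24 × €410.40 + €100.00 = €9,949.60.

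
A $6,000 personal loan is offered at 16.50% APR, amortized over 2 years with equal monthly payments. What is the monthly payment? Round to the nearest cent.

$295.21

At 16.50% the monthly rate is 0.0137500, so the payment is 6,000 × 0.0137500 / (1 − 1.0137500^−24) = $295.21.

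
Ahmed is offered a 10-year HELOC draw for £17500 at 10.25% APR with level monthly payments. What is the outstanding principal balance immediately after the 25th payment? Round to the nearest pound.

£15,164

With monthly rate i = 10.25%/12 = 0.0085417, the balance after k of n payments is P · [(1+i)^n − (1+i)^k] / [(1+i)^n − 1].
(1+0.0085417)^120 = 2.77499006 and (1+0.0085417)^25 = 1.23693287, so the balance is 17,500 × (2.77499006 − 1.23693287) / (2.77499006 − 1) = £15,164.03.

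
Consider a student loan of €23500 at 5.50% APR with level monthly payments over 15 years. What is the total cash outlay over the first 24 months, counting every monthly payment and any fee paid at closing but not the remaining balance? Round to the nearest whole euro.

€4,608

Monthly rate = 5.5%/12 = 0.0045833; payment = 23,500 × 0.0045833 / (1 − (1+0.0045833)^−180) = €192.01.
Total outlay = 24 × €192.01 = €4,608.24.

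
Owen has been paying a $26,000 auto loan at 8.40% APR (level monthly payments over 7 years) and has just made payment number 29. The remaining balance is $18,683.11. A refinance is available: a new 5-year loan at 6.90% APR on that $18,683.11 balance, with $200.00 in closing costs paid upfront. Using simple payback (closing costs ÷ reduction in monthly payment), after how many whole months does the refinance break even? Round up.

Current payment = 26,000 × 8.4%/12 / (1 − (1+0.0070000)^−84) = $410.44.
Refinanced payment = 18,683.11 × 0.0057500 / (1 − (1+0.0057500)^−60) = $369.07.
Monthly savings = $410.44 − $369.07 = $41.37.
Break-even = $200.00 / $41.37 = 4.83 → 5 months.

5 months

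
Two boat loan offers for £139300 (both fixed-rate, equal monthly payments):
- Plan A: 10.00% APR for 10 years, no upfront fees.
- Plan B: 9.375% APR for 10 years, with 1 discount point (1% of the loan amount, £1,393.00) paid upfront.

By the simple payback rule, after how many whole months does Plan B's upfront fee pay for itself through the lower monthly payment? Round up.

Plan A: at 10.00% the monthly rate is 0.0083333, so the payment is 139,300 × 0.0083333 / (1 − 1.0083333^−120) = £1,840.86.
Plan B: at 9.375% the monthly rate is 0.0078125, so the payment is 139,300 × 0.0078125 / (1 − 1.0078125^−120) = £1,792.99.
Monthly savings = £1,840.86 − £1,792.99 = £47.87.
Break-even = £1,393.00 / £47.87 = 29.10 → 30 months.

30 months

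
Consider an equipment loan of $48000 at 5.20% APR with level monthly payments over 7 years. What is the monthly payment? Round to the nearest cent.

At 5.20% the monthly rate is 0.0043333, so the payment is 48,000 × 0.0043333 / (1 − 1.0043333^−84) = $682.95.

$682.95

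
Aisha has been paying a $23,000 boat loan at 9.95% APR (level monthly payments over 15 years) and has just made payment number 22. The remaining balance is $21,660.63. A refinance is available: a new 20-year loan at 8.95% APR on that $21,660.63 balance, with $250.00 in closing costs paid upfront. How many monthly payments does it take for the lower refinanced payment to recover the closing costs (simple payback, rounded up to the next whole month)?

Current payment = 23,000 × 9.95%/12 / (1 − (1+0.0082917)^−180) = $246.46.
Refinanced payment = 21,660.63 × 0.0074583 / (1 − (1+0.0074583)^−240) = $194.19.
Monthly savings = $246.46 − $194.19 = $52.27.
Break-even = $250.00 / $52.27 = 4.78 → 5 months.

5 months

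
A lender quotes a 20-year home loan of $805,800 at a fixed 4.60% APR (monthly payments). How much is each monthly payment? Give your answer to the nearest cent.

At 4.60% the monthly rate is 0.0038333, so the payment is 805,800 × 0.0038333 / (1 − 1.0038333^−240) = $5,141.49.

$5,141.49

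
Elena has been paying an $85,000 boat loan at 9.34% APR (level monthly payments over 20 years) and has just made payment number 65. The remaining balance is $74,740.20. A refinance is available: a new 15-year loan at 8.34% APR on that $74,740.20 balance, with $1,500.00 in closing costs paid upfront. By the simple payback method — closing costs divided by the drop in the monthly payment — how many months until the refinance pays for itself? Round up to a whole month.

28 months

Current payment = 85,000 × 9.34%/12 / (1 − (1+0.0077833)^−240) = $783.45.
Refinanced payment = 74,740.20 × 0.0069500 / (1 − (1+0.0069500)^−180) = $729.00.
Monthly savings = $783.45 − $729.00 = $54.45.
Break-even = $1,500.00 / $54.45 = 27.55 → 28 months.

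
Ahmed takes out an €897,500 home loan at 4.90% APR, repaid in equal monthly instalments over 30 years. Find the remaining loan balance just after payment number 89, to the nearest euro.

€779,894

With monthly rate i = 4.9%/12 = 0.0040833, the balance after k of n payments is P · [(1+i)^n − (1+i)^k] / [(1+i)^n − 1].
(1+0.0040833)^360 = 4.33623689 and (1+0.0040833)^89 = 1.43717115, so the balance is 897,500 × (4.33623689 − 1.43717115) / (4.33623689 − 1) = €779,894.11.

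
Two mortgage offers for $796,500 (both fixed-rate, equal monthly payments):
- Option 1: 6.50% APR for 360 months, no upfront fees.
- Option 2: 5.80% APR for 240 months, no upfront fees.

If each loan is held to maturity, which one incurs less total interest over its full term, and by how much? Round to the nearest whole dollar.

Option 2 by $464,827

Option 1: at 6.50% the monthly rate is 0.0054167, so the payment is 796,500 × 0.0054167 / (1 − 1.0054167^−360) = $5,034.42.
Total interest on Option 1 = 360 × $5,034.42 − $796,500 = $1,015,891.20.
Option 2: monthly rate = 5.8%/12 = 0.0048333; payment = 796,500 × 0.0048333 / (1 − (1+0.0048333)^−240) = $5,614.85.
Total interest on Option 2 = 240 × $5,614.85 − $796,500 = $551,064.00.
Option 2 is lower by $464,827.20.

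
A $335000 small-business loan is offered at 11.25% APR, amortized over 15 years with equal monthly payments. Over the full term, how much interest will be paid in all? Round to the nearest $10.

$359,860

At 11.25% the monthly rate is 0.0093750, so the payment is 335,000 × 0.0093750 / (1 − 1.0093750^−180) = $3,860.35.
Total paid = 180 × $3,860.35 = $694,863.00; interest = $694,863.00 − $335,000 = $359,863.00.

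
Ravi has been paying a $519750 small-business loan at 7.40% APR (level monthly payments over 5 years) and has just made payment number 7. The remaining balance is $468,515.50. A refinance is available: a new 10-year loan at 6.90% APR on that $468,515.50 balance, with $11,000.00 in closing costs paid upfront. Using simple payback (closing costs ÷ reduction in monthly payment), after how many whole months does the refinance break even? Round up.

Current payment = 519,750 × 7.4%/12 / (1 − (1+0.0061667)^−60) = $10,390.04.
Refinanced payment = 468,515.50 × 0.0057500 / (1 − (1+0.0057500)^−120) = $5,415.75.
Monthly savings = $10,390.04 − $5,415.75 = $4,974.29.
Break-even = $11,000.00 / $4,974.29 = 2.21 → 3 months.

3 months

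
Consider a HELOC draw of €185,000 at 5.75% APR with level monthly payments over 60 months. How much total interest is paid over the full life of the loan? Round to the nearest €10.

Monthly rate = 5.75%/12 = 0.0047917; payment = 185,000 × 0.0047917 / (1 − (1+0.0047917)^−60) = €3,555.10.
Total paid = 60 × €3,555.10 = €213,306.00; interest = €213,306.00 − €185,000 = €28,306.00.

€28,310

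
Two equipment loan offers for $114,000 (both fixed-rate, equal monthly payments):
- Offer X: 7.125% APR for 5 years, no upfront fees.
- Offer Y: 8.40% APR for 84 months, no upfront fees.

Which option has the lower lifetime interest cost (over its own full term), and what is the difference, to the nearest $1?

Offer X: monthly rate = 7.125%/12 = 0.0059375; payment = 114,000 × 0.0059375 / (1 − (1+0.0059375)^−60) = $2,264.07.
Total interest on Offer X = 60 × $2,264.07 − $114,000 = $21,844.20.
Offer Y: at 8.40% the monthly rate is 0.0070000, so the payment is 114,000 × 0.0070000 / (1 − 1.0070000^−84) = $1,799.63.
Total interest on Offer Y = 84 × $1,799.63 − $114,000 = $37,168.92.
Offer X is lower by $15,324.72.

Offer X by $15,325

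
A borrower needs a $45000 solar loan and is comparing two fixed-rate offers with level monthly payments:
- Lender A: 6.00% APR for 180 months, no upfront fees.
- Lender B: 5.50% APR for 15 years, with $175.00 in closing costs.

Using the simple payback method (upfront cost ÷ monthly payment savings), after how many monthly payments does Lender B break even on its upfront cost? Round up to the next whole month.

Lender A: at 6.00% the monthly rate is 0.0050000, so the payment is 45,000 × 0.0050000 / (1 − 1.0050000^−180) = $379.74.
Lender B: at 5.50% the monthly rate is 0.0045833, so the payment is 45,000 × 0.0045833 / (1 − 1.0045833^−180) = $367.69.
Monthly savings = $379.74 − $367.69 = $12.05.
Break-even = $175.00 / $12.05 = 14.52 → 15 months.

15 months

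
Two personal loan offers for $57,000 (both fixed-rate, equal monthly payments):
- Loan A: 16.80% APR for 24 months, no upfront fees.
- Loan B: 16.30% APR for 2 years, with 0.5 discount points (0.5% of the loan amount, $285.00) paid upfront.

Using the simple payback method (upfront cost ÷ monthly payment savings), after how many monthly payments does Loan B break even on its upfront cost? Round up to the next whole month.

21 months

Loan A: monthly rate = 16.8%/12 = 0.0140000; payment = 57,000 × 0.0140000 / (1 − (1+0.0140000)^−24) = $2,812.73.
Loan B: at 16.30% the monthly rate is 0.0135833, so the payment is 57,000 × 0.0135833 / (1 − 1.0135833^−24) = $2,799.07.
Monthly savings = $2,812.73 − $2,799.07 = $13.66.
Break-even = $285.00 / $13.66 = 20.86 → 21 months.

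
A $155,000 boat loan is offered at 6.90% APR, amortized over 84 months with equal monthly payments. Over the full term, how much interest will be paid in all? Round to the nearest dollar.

Monthly rate = 6.9%/12 = 0.0057500; payment = 155,000 × 0.0057500 / (1 − (1+0.0057500)^−84) = $2,331.80.
Total paid = 84 × $2,331.80 = $195,871.20; interest = $195,871.20 − $155,000 = $40,871.20.

$40,871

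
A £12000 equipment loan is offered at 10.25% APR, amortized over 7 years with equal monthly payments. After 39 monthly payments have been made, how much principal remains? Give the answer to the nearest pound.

£7,475

With monthly rate i = 10.25%/12 = 0.0085417, the balance after k of n payments is P · [(1+i)^n − (1+i)^k] / [(1+i)^n − 1].
(1+0.0085417)^84 = 2.04306885 and (1+0.0085417)^39 = 1.39334918, so the balance is 12,000 × (2.04306885 − 1.39334918) / (2.04306885 − 1) = £7,474.71.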